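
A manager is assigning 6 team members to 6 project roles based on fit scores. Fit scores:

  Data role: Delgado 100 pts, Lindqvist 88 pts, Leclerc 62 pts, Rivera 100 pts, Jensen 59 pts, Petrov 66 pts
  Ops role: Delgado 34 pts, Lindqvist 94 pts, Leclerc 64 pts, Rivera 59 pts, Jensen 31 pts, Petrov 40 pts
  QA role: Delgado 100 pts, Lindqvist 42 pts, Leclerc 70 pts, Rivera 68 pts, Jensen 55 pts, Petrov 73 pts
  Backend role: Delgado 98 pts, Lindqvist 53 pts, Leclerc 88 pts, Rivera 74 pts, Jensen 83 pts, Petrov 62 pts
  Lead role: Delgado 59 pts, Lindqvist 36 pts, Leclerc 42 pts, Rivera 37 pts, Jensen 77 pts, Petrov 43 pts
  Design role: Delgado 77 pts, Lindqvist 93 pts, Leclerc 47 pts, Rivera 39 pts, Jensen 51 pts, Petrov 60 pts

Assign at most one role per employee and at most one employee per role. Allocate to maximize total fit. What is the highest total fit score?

This is a one-to-one assignment (maximum-weight bipartite matching).
Optimal: Delgado→QA role (100 pts), Lindqvist→Ops role (94 pts), Leclerc→Backend role (88 pts), Rivera→Data role (100 pts), Jensen→Lead role (77 pts), Petrov→Design role (60 pts) — total 100+94+88+100+77+60 = 519 pts.
Max-entry greedy (repeatedly take the single best remaining cell) gives 471 pts, worse by 48.

Maximum total: 519 pts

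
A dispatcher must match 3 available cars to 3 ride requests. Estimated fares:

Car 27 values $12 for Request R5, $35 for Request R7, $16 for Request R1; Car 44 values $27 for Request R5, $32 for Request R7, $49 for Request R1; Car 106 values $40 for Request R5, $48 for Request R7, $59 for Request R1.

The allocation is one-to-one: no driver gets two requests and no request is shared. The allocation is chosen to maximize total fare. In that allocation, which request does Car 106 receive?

Optimal: Car 27→Request R7 ($35), Car 44→Request R1 ($49), Car 106→Request R5 ($40) — total 35+49+40 = $124.
Max-entry greedy (repeatedly take the single best remaining cell) gives $121, worse by 3.
Next-best assignment: Car 27→Request R7, Car 44→Request R5, Car 106→Request R1 = $121.
Checked against all permutations: $124 is optimal.
Car 106's own top request is Request R1 ($59), but forcing Car 106→Request R1 and reassigning the rest optimally gives only $121 — worse by 3.

Car 106 receives Request R5.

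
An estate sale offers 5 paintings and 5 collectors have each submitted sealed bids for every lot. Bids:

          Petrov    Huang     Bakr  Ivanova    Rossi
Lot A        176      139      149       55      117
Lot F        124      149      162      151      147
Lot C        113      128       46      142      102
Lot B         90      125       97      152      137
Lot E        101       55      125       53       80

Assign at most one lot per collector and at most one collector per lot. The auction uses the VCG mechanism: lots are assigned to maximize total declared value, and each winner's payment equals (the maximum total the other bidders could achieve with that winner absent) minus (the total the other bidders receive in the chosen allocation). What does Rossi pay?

Efficient allocation: Petrov→Lot A ($176), Huang→Lot F ($149), Bakr→Lot E ($125), Ivanova→Lot C ($142), Rossi→Lot B ($137); total welfare W = $729.
Rossi receives Lot B at value $137, so the others get W − 137 = $592.
Without Rossi: best allocation of the remaining 4 bidders over all 5 lots is Petrov→Lot A ($176), Huang→Lot C ($128), Bakr→Lot F ($162), Ivanova→Lot B ($152), total $618.
VCG payment = (others' best without Rossi) − (others' welfare with Rossi) = 618 − 592 = $26.

Rossi pays $26.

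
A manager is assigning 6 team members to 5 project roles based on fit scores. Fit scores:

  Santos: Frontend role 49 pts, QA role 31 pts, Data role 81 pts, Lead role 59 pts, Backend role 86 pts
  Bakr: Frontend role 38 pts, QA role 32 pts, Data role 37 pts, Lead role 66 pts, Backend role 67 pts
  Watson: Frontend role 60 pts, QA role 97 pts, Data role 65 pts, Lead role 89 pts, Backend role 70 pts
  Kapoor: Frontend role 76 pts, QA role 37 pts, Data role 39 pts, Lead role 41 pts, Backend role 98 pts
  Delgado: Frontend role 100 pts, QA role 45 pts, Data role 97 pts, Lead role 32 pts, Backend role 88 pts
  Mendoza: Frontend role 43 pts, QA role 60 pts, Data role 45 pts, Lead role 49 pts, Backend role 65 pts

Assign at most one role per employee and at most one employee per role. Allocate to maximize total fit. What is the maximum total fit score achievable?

Maximum total: 442 pts

Optimal: Delgado→Frontend role (100 pts), Watson→QA role (97 pts), Santos→Data role (81 pts), Bakr→Lead role (66 pts), Kapoor→Backend role (98 pts) — total 100+97+81+66+98 = 442 pts.
Row-greedy (each employee in turn takes its best remaining role) gives 422 pts, worse by 20.
Next-best assignment: Delgado→Frontend role, Mendoza→QA role, Santos→Data role, Watson→Lead role, Kapoor→Backend role = 428 pts.
Every other assignment is strictly worse.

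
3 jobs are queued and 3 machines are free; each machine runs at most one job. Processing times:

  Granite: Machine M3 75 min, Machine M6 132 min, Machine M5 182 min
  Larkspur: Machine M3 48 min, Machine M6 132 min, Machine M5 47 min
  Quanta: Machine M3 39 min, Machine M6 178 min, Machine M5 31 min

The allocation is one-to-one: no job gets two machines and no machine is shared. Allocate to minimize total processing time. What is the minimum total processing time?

Min total: 211 min

Optimal: Granite→Machine M6 (132 min), Larkspur→Machine M3 (48 min), Quanta→Machine M5 (31 min) — total 132+48+31 = 211 min.
Row-greedy (each job in turn takes its cheapest remaining machine) gives 300 min, worse by 89.
Next-best assignment: Granite→Machine M6, Larkspur→Machine M5, Quanta→Machine M3 = 218 min.
Swapping Larkspur↔Granite (Larkspur→Machine M6 132 min, Granite→Machine M3 75 min) adds 27.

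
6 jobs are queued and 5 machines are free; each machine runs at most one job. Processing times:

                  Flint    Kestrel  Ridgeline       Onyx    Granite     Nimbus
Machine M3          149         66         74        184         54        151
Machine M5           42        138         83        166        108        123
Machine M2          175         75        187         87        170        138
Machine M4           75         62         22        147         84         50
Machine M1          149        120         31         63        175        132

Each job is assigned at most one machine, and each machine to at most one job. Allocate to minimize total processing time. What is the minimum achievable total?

Optimal: Granite→Machine M3 (54 min), Flint→Machine M5 (42 min), Kestrel→Machine M2 (75 min), Nimbus→Machine M4 (50 min), Ridgeline→Machine M1 (31 min) — total 54+42+75+50+31 = 252 min.
Row-greedy (each job in turn takes its cheapest remaining machine) gives 276 min, worse by 24.
Next-best assignment: Granite→Machine M3, Flint→Machine M5, Kestrel→Machine M2, Ridgeline→Machine M4, Onyx→Machine M1 = 256 min.

Minimum total: 252 min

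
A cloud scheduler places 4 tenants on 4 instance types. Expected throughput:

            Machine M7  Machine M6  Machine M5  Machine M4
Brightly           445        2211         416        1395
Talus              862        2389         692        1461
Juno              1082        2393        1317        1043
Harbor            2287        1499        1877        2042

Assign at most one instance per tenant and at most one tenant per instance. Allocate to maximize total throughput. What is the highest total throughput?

Optimal: Brightly→Machine M4 (1395 ops/s), Talus→Machine M6 (2389 ops/s), Juno→Machine M5 (1317 ops/s), Harbor→Machine M7 (2287 ops/s) — total 1395+2389+1317+2287 = 7388 ops/s.
Row-greedy (each tenant in turn takes its best remaining instance) gives 7276 ops/s, worse by 112.
Next-best assignment: Brightly→Machine M6, Talus→Machine M4, Juno→Machine M5, Harbor→Machine M7 = 7276 ops/s.
Checked against all permutations: 7388 ops/s is optimal.

Maximum total: 7388 ops/s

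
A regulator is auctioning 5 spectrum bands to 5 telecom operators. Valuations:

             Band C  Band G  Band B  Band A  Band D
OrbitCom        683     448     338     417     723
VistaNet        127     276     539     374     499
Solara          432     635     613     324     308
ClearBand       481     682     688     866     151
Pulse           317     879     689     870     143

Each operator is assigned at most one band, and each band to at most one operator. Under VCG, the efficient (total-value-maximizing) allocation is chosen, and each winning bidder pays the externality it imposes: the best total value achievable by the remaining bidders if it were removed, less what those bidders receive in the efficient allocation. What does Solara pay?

Efficient allocation: OrbitCom→Band C ($683M), VistaNet→Band D ($499M), Solara→Band B ($613M), ClearBand→Band A ($866M), Pulse→Band G ($879M); total welfare W = $3540M.
Solara receives Band B at value $613M, so the others get W − 613 = $2927M.
Without Solara: best allocation of the remaining 4 bidders over all 5 bands is OrbitCom→Band D ($723M), VistaNet→Band B ($539M), ClearBand→Band A ($866M), Pulse→Band G ($879M), total $3007M.
VCG payment = (others' best without Solara) − (others' welfare with Solara) = 3007 − 2927 = $80M.

Solara pays $80M.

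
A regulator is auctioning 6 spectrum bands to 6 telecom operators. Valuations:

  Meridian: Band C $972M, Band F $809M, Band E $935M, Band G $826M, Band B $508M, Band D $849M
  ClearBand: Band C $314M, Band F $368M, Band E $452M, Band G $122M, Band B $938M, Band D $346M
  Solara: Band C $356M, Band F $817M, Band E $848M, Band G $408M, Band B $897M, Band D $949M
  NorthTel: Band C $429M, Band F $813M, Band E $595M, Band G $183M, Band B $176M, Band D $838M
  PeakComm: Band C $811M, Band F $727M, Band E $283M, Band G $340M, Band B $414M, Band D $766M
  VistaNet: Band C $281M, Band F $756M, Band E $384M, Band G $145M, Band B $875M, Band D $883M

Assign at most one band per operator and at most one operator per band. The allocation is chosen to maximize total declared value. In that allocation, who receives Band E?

Treat this as an assignment problem: match each operator to one band.
Optimal: Meridian→Band G ($826M), ClearBand→Band B ($938M), Solara→Band E ($848M), NorthTel→Band F ($813M), PeakComm→Band C ($811M), VistaNet→Band D ($883M) — total 826+938+848+813+811+883 = $5119M.
Max-entry greedy (repeatedly take the single best remaining cell) gives $4396M, worse by 723.
Next-best assignment: Meridian→Band G, ClearBand→Band B, Solara→Band E, NorthTel→Band D, PeakComm→Band C, VistaNet→Band F = $5017M.
Swapping VistaNet↔Solara (VistaNet→Band E $384M, Solara→Band D $949M) loses 398.
Checked against all permutations: $5119M is optimal.
Solara's own top band is Band D ($949M), but forcing Solara→Band D and reassigning the rest optimally gives only $4875M — worse by 244.

Solara receives Band E.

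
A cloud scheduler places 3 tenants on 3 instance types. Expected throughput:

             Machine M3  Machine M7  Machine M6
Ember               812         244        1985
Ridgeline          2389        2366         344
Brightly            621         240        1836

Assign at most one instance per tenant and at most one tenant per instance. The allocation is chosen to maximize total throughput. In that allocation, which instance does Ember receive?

Optimal: Ember→Machine M3 (812 ops/s), Ridgeline→Machine M7 (2366 ops/s), Brightly→Machine M6 (1836 ops/s) — total 812+2366+1836 = 5014 ops/s.
Column-greedy (each instance in turn goes to its best remaining tenant) gives 4469 ops/s, worse by 545.
Ember's own top instance is Machine M6 (1985 ops/s), but forcing Ember→Machine M6 and reassigning the rest optimally gives only 4972 ops/s — worse by 42.

Ember receives Machine M3.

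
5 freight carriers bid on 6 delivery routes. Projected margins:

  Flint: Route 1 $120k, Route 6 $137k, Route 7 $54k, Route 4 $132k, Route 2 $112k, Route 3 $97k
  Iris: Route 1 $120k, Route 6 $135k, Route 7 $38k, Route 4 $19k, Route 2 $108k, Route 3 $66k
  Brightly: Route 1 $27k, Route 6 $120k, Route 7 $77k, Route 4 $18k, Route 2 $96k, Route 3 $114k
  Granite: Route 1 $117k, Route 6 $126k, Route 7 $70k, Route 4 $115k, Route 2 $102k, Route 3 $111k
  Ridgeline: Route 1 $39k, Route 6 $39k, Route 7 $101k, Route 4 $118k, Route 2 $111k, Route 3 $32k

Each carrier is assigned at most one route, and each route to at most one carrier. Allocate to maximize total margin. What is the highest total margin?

Treat this as an assignment problem: match each carrier to one route.
Optimal: Flint→Route 4 ($132k), Iris→Route 6 ($135k), Brightly→Route 3 ($114k), Granite→Route 1 ($117k), Ridgeline→Route 2 ($111k) — total 132+135+114+117+111 = $609k.
Max-entry greedy (repeatedly take the single best remaining cell) gives $591k, worse by 18.

Maximum total: $609k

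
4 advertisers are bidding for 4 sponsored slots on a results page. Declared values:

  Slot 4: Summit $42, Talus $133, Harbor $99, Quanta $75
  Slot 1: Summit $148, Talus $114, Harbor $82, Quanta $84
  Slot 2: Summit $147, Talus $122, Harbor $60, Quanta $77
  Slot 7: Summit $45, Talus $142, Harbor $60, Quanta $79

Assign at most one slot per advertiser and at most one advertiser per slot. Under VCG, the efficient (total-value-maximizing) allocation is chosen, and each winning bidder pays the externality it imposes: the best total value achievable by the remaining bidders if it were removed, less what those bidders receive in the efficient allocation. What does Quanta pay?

Efficient allocation: Summit→Slot 2 ($147), Talus→Slot 7 ($142), Harbor→Slot 4 ($99), Quanta→Slot 1 ($84); total welfare W = $472.
Quanta receives Slot 1 at value $84, so the others get W − 84 = $388.
Without Quanta: best allocation of the remaining 3 bidders over all 4 slots is Summit→Slot 1 ($148), Talus→Slot 7 ($142), Harbor→Slot 4 ($99), total $389.
VCG payment = (others' best without Quanta) − (others' welfare with Quanta) = 389 − 388 = $1.

Quanta pays $1.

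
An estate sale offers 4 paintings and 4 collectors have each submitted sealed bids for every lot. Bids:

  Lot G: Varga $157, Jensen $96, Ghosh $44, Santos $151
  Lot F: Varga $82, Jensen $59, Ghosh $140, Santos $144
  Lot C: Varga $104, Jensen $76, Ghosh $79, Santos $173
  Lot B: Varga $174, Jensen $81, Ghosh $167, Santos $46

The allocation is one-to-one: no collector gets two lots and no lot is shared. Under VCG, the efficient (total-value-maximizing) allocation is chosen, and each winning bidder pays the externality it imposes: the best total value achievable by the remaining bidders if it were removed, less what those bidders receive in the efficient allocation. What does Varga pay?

Efficient allocation: Varga→Lot B ($174), Jensen→Lot G ($96), Ghosh→Lot F ($140), Santos→Lot C ($173); total welfare W = $583.
Varga receives Lot B at value $174, so the others get W − 174 = $409.
Without Varga: best allocation of the remaining 3 bidders over all 4 lots is Jensen→Lot G ($96), Ghosh→Lot B ($167), Santos→Lot C ($173), total $436.
VCG payment = (others' best without Varga) − (others' welfare with Varga) = 436 − 409 = $27.

Varga pays $27.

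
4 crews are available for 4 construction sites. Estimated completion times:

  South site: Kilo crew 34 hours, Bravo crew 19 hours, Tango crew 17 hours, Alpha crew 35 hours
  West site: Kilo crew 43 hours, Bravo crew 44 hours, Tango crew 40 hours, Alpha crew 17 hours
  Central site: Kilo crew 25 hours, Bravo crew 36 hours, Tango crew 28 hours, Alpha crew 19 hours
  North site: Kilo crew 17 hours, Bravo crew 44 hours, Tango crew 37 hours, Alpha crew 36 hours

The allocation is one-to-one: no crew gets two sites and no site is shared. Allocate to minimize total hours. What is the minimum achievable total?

Min total: 81 hours

Optimal: Kilo crew→North site (17 hours), Bravo crew→South site (19 hours), Tango crew→Central site (28 hours), Alpha crew→West site (17 hours) — total 17+19+28+17 = 81 hours.
Column-greedy (each site in turn goes to its cheapest remaining crew) gives 103 hours, worse by 22.
Next-best assignment: Kilo crew→North site, Bravo crew→Central site, Tango crew→South site, Alpha crew→West site = 87 hours.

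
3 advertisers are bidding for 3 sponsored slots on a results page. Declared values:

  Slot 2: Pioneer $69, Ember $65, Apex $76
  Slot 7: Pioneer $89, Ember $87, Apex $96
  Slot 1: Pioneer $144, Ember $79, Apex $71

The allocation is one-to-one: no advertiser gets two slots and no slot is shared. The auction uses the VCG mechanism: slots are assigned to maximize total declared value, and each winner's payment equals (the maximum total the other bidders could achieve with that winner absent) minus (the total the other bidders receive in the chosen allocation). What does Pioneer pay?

Pioneer pays $12.

Efficient allocation: Pioneer→Slot 1 ($144), Ember→Slot 7 ($87), Apex→Slot 2 ($76); total welfare W = $307.
Pioneer receives Slot 1 at value $144, so the others get W − 144 = $163.
Without Pioneer: best allocation of the remaining 2 bidders over all 3 slots is Ember→Slot 1 ($79), Apex→Slot 7 ($96), total $175.
VCG payment = (others' best without Pioneer) − (others' welfare with Pioneer) = 175 − 163 = $12.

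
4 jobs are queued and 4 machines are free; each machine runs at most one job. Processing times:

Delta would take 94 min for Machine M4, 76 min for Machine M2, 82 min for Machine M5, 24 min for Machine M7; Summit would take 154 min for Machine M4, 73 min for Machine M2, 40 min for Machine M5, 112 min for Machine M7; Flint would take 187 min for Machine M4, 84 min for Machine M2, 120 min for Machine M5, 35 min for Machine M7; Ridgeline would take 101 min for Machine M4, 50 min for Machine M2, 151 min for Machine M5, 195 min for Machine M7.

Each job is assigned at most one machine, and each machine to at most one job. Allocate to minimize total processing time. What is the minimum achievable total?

Optimal: Delta→Machine M4 (94 min), Summit→Machine M5 (40 min), Flint→Machine M7 (35 min), Ridgeline→Machine M2 (50 min) — total 94+40+35+50 = 219 min.
Min-entry greedy (repeatedly take the single cheapest remaining cell) gives 301 min, worse by 82.
Next-best assignment: Delta→Machine M7, Summit→Machine M5, Flint→Machine M2, Ridgeline→Machine M4 = 249 min.
Swapping Flint↔Summit (Flint→Machine M5 120 min, Summit→Machine M7 112 min) adds 157.
Checked against all permutations: 219 min is optimal.

Min total: 219 min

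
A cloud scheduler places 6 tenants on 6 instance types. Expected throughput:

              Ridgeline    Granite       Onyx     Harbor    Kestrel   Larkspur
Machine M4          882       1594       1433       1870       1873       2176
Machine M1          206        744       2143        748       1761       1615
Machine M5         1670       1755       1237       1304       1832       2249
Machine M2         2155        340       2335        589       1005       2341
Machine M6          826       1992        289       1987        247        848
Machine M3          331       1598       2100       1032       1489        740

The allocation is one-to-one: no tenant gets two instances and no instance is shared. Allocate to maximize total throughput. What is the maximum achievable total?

Optimal: Ridgeline→Machine M2 (2155 ops/s), Granite→Machine M6 (1992 ops/s), Onyx→Machine M3 (2100 ops/s), Harbor→Machine M4 (1870 ops/s), Kestrel→Machine M1 (1761 ops/s), Larkspur→Machine M5 (2249 ops/s) — total 2155+1992+2100+1870+1761+2249 = 12127 ops/s.
Column-greedy (each instance in turn goes to its best remaining tenant) gives 11330 ops/s, worse by 797.
Swapping Granite↔Ridgeline (Granite→Machine M2 340 ops/s, Ridgeline→Machine M6 826 ops/s) loses 2981.
Every other assignment is strictly worse.

Maximum total: 12127 ops/s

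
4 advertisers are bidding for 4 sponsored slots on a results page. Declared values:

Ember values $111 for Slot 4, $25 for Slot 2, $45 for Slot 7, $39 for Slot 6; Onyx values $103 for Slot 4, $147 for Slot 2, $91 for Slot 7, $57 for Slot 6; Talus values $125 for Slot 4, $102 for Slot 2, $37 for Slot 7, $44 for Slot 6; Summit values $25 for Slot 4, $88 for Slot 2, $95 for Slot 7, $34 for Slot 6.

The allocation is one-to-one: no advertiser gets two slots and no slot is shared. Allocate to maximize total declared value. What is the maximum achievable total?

This is the linear assignment problem.
Optimal: Ember→Slot 6 ($39), Onyx→Slot 2 ($147), Talus→Slot 4 ($125), Summit→Slot 7 ($95) — total 39+147+125+95 = $406.
Next-best assignment: Ember→Slot 4, Onyx→Slot 2, Talus→Slot 6, Summit→Slot 7 = $397.
Swapping Ember↔Onyx (Ember→Slot 2 $25, Onyx→Slot 6 $57) loses 104.

Max total: $406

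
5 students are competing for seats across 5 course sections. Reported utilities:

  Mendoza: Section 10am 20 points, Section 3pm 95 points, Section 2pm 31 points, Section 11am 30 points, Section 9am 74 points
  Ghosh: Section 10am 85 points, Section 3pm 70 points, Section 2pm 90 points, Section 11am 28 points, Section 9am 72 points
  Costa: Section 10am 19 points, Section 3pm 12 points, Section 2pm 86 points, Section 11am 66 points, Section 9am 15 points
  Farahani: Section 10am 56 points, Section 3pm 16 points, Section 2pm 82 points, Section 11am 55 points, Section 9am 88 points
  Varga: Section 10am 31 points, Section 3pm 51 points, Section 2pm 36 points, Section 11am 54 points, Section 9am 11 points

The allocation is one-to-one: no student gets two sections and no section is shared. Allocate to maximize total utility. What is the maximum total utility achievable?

Optimal: Mendoza→Section 3pm (95 points), Ghosh→Section 10am (85 points), Costa→Section 2pm (86 points), Farahani→Section 9am (88 points), Varga→Section 11am (54 points) — total 95+85+86+88+54 = 408 points.
Row-greedy (each student in turn takes its best remaining section) gives 370 points, worse by 38.
Swapping Costa↔Varga (Costa→Section 11am 66 points, Varga→Section 2pm 36 points) loses 38.

Max total: 408 points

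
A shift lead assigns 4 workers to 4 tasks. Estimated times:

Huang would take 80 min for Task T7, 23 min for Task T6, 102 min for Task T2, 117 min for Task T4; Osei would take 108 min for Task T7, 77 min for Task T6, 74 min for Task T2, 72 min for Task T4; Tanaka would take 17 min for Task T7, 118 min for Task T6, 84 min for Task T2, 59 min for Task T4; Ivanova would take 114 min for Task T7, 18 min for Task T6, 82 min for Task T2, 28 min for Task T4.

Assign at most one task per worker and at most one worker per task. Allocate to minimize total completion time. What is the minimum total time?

Min total: 142 min

This is the linear assignment problem.
Optimal: Huang→Task T6 (23 min), Osei→Task T2 (74 min), Tanaka→Task T7 (17 min), Ivanova→Task T4 (28 min) — total 23+74+17+28 = 142 min.
Next-best assignment: Huang→Task T6, Osei→Task T4, Tanaka→Task T7, Ivanova→Task T2 = 194 min.
Swapping Osei↔Tanaka (Osei→Task T7 108 min, Tanaka→Task T2 84 min) adds 101.
Checked against all permutations: 142 min is optimal.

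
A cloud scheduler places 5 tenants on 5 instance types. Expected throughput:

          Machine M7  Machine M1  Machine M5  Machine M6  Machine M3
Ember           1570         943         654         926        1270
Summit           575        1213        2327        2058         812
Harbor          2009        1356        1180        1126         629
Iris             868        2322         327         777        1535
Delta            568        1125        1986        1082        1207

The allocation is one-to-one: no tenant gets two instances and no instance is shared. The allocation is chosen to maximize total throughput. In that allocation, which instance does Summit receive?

Summit receives Machine M6.

Optimal: Ember→Machine M3 (1270 ops/s), Summit→Machine M6 (2058 ops/s), Harbor→Machine M7 (2009 ops/s), Iris→Machine M1 (2322 ops/s), Delta→Machine M5 (1986 ops/s) — total 1270+2058+2009+2322+1986 = 9645 ops/s.
Column-greedy (each instance in turn goes to its best remaining tenant) gives 9010 ops/s, worse by 635.
Next-best assignment: Ember→Machine M3, Summit→Machine M5, Harbor→Machine M7, Iris→Machine M1, Delta→Machine M6 = 9010 ops/s.
Swapping Iris↔Summit (Iris→Machine M6 777 ops/s, Summit→Machine M1 1213 ops/s) loses 2390.
Summit's own top instance is Machine M5 (2327 ops/s), but forcing Summit→Machine M5 and reassigning the rest optimally gives only 9010 ops/s — worse by 635.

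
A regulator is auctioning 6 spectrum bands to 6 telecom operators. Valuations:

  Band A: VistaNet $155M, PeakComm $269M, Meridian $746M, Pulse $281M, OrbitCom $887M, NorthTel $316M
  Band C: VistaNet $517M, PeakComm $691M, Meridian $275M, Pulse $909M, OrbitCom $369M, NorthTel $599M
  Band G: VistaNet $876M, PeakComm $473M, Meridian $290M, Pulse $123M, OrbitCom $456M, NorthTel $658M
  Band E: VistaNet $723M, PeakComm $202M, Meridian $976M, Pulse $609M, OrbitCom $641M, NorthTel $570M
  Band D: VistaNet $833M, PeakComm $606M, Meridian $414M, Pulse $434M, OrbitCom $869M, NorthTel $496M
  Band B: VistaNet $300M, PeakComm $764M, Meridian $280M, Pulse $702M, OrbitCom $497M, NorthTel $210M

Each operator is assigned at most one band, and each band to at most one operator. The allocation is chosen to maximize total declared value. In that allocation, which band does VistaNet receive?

Optimal: VistaNet→Band D ($833M), PeakComm→Band B ($764M), Meridian→Band E ($976M), Pulse→Band C ($909M), OrbitCom→Band A ($887M), NorthTel→Band G ($658M) — total 833+764+976+909+887+658 = $5027M.
Swapping Pulse↔NorthTel (Pulse→Band G $123M, NorthTel→Band C $599M) loses 845.
VistaNet's own top band is Band G ($876M), but forcing VistaNet→Band G and reassigning the rest optimally gives only $4908M — worse by 119.

VistaNet receives Band D.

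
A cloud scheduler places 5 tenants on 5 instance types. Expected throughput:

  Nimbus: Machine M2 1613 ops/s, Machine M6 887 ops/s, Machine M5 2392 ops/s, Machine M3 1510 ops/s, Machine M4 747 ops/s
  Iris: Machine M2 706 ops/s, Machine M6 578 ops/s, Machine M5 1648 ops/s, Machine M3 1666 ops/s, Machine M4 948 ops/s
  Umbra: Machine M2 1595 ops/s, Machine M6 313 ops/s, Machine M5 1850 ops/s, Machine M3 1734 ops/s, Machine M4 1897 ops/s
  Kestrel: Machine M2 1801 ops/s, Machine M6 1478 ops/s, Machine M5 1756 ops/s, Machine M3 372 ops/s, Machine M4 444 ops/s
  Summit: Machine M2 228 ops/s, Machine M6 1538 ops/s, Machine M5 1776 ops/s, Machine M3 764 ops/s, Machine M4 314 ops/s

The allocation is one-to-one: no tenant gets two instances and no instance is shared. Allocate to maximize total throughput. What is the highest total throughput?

Optimal: Nimbus→Machine M5 (2392 ops/s), Iris→Machine M3 (1666 ops/s), Umbra→Machine M4 (1897 ops/s), Kestrel→Machine M2 (1801 ops/s), Summit→Machine M6 (1538 ops/s) — total 2392+1666+1897+1801+1538 = 9294 ops/s.
Column-greedy (each instance in turn goes to its best remaining tenant) gives 8413 ops/s, worse by 881.
No other one-to-one assignment exceeds 9294 ops/s.

Max total: 9294 ops/s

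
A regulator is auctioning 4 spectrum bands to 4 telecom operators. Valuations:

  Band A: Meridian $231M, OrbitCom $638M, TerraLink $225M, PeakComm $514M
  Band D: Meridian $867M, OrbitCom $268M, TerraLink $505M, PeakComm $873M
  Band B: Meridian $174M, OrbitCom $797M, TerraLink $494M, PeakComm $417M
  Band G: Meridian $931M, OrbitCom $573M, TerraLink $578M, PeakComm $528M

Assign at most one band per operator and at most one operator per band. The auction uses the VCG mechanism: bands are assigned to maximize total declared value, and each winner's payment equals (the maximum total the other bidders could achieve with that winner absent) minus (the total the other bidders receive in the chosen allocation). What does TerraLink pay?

TerraLink pays $159M.

Efficient allocation: Meridian→Band G ($931M), OrbitCom→Band A ($638M), TerraLink→Band B ($494M), PeakComm→Band D ($873M); total welfare W = $2936M.
TerraLink receives Band B at value $494M, so the others get W − 494 = $2442M.
Without TerraLink: best allocation of the remaining 3 bidders over all 4 bands is Meridian→Band G ($931M), OrbitCom→Band B ($797M), PeakComm→Band D ($873M), total $2601M.
VCG payment = (others' best without TerraLink) − (others' welfare with TerraLink) = 2601 − 2442 = $159M.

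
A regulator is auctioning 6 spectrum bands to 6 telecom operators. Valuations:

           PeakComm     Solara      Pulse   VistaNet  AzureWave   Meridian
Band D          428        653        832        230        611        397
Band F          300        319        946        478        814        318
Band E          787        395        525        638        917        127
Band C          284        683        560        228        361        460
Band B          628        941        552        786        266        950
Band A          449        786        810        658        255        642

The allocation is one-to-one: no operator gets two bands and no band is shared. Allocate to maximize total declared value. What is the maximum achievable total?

Optimal: PeakComm→Band E ($787M), Solara→Band C ($683M), Pulse→Band D ($832M), VistaNet→Band A ($658M), AzureWave→Band F ($814M), Meridian→Band B ($950M) — total 787+683+832+658+814+950 = $4724M.
Max-entry greedy (repeatedly take the single best remaining cell) gives $4255M, worse by 469.
No other one-to-one assignment exceeds $4724M.

Maximum total: $4724M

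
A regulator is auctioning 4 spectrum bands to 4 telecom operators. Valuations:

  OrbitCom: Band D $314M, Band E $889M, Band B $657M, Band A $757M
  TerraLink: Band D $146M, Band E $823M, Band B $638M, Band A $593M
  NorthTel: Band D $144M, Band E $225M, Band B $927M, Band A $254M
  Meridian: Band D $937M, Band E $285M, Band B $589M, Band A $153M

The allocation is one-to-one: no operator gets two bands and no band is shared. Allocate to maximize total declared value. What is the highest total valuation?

This is a one-to-one assignment (maximum-weight bipartite matching).
Optimal: OrbitCom→Band A ($757M), TerraLink→Band E ($823M), NorthTel→Band B ($927M), Meridian→Band D ($937M) — total 757+823+927+937 = $3444M.
Column-greedy (each band in turn goes to its best remaining operator) gives $3346M, worse by 98.
Swapping OrbitCom↔TerraLink (OrbitCom→Band E $889M, TerraLink→Band A $593M) loses 98.

Max total: $3444M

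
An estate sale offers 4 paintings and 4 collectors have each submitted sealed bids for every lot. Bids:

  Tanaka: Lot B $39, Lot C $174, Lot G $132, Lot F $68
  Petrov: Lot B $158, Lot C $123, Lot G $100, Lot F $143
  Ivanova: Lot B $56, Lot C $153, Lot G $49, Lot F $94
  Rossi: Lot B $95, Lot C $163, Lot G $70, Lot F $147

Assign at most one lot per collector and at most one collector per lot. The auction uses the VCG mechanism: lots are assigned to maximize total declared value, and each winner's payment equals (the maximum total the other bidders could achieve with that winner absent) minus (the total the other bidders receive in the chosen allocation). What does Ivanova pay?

Efficient allocation: Tanaka→Lot G ($132), Petrov→Lot B ($158), Ivanova→Lot C ($153), Rossi→Lot F ($147); total welfare W = $590.
Ivanova receives Lot C at value $153, so the others get W − 153 = $437.
Without Ivanova: best allocation of the remaining 3 bidders over all 4 lots is Tanaka→Lot C ($174), Petrov→Lot B ($158), Rossi→Lot F ($147), total $479.
VCG payment = (others' best without Ivanova) − (others' welfare with Ivanova) = 479 − 437 = $42.

Ivanova pays $42.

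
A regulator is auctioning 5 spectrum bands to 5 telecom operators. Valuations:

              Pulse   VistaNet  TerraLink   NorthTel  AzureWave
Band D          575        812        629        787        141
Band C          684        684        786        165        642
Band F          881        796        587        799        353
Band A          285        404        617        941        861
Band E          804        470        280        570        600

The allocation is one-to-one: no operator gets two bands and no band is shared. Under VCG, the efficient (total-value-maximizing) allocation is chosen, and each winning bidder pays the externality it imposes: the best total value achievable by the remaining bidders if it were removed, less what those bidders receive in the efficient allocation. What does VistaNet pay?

Efficient allocation: Pulse→Band E ($804M), VistaNet→Band D ($812M), TerraLink→Band C ($786M), NorthTel→Band F ($799M), AzureWave→Band A ($861M); total welfare W = $4062M.
VistaNet receives Band D at value $812M, so the others get W − 812 = $3250M.
Without VistaNet: best allocation of the remaining 4 bidders over all 5 bands is Pulse→Band F ($881M), TerraLink→Band C ($786M), NorthTel→Band D ($787M), AzureWave→Band A ($861M), total $3315M.
VCG payment = (others' best without VistaNet) − (others' welfare with VistaNet) = 3315 − 3250 = $65M.

VistaNet pays $65M.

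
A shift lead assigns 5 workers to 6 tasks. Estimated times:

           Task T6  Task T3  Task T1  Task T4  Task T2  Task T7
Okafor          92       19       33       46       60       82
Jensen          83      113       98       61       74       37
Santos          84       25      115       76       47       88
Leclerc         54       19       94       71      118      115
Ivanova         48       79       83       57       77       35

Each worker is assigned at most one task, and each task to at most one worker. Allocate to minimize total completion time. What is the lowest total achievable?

Min total: 184 min

Optimal: Okafor→Task T1 (33 min), Jensen→Task T7 (37 min), Santos→Task T2 (47 min), Leclerc→Task T3 (19 min), Ivanova→Task T6 (48 min) — total 33+37+47+19+48 = 184 min.
Min-entry greedy (repeatedly take the single cheapest remaining cell) gives 216 min, worse by 32.
Next-best assignment: Okafor→Task T1, Jensen→Task T7, Santos→Task T2, Leclerc→Task T3, Ivanova→Task T4 = 193 min.
Checked against all permutations: 184 min is optimal.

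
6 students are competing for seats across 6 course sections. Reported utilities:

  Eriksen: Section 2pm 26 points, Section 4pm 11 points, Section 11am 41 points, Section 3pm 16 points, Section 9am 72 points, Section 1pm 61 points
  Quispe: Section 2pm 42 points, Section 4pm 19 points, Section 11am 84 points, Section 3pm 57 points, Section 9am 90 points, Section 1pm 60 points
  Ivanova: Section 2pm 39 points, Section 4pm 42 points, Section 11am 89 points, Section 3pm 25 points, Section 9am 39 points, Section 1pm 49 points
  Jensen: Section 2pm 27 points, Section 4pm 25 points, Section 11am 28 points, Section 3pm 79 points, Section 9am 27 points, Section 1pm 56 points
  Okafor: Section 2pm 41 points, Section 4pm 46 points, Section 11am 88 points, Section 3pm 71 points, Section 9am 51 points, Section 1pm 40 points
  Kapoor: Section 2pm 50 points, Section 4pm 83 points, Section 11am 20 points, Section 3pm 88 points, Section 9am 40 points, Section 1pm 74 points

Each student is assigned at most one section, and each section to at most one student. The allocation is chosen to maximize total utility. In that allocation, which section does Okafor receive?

Optimal: Eriksen→Section 1pm (61 points), Quispe→Section 9am (90 points), Ivanova→Section 11am (89 points), Jensen→Section 3pm (79 points), Okafor→Section 2pm (41 points), Kapoor→Section 4pm (83 points) — total 61+90+89+79+41+83 = 443 points.
Column-greedy (each section in turn goes to its best remaining student) gives 415 points, worse by 28.
Swapping Quispe↔Ivanova (Quispe→Section 11am 84 points, Ivanova→Section 9am 39 points) loses 56.
Checked against all permutations: 443 points is optimal.
Okafor's own top section is Section 11am (88 points), but forcing Okafor→Section 11am and reassigning the rest optimally gives only 440 points — worse by 3.

Okafor receives Section 2pm.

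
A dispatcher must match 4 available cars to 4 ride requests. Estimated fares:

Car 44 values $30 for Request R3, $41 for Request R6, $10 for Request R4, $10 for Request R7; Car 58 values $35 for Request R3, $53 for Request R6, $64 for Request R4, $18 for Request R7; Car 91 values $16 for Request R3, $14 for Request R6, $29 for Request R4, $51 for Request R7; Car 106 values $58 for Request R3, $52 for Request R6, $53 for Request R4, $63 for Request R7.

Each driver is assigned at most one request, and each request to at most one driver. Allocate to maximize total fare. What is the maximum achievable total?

Max total: $214

Optimal: Car 44→Request R6 ($41), Car 58→Request R4 ($64), Car 91→Request R7 ($51), Car 106→Request R3 ($58) — total 41+64+51+58 = $214.
Max-entry greedy (repeatedly take the single best remaining cell) gives $184, worse by 30.
Next-best assignment: Car 44→Request R3, Car 58→Request R4, Car 91→Request R7, Car 106→Request R6 = $197.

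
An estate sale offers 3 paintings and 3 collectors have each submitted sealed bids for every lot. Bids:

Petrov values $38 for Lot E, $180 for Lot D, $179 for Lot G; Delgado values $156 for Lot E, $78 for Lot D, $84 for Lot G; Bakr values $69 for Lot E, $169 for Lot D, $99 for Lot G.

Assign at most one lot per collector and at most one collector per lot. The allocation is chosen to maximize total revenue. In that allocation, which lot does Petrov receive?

Petrov receives Lot G.

Treat this as an assignment problem: match each collector to one lot.
Optimal: Petrov→Lot G ($179), Delgado→Lot E ($156), Bakr→Lot D ($169) — total 179+156+169 = $504.
Max-entry greedy (repeatedly take the single best remaining cell) gives $435, worse by 69.
Next-best assignment: Petrov→Lot D, Delgado→Lot E, Bakr→Lot G = $435.
No other one-to-one assignment exceeds $504.
Petrov's own top lot is Lot D ($180), but forcing Petrov→Lot D and reassigning the rest optimally gives only $435 — worse by 69.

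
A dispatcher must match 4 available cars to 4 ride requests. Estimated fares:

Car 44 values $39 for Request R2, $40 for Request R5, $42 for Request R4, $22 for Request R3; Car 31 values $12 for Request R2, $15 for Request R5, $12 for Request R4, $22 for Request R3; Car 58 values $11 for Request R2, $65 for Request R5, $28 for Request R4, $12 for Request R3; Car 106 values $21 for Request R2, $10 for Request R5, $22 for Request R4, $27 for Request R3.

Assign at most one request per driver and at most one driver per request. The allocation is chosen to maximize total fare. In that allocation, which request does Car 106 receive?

This is a one-to-one assignment (maximum-weight bipartite matching).
Optimal: Car 44→Request R4 ($42), Car 31→Request R3 ($22), Car 58→Request R5 ($65), Car 106→Request R2 ($21) — total 42+22+65+21 = $150.
Column-greedy (each request in turn goes to its best remaining driver) gives $148, worse by 2.
Every other assignment is strictly worse.
Car 106's own top request is Request R3 ($27), but forcing Car 106→Request R3 and reassigning the rest optimally gives only $146 — worse by 4.

Car 106 receives Request R2.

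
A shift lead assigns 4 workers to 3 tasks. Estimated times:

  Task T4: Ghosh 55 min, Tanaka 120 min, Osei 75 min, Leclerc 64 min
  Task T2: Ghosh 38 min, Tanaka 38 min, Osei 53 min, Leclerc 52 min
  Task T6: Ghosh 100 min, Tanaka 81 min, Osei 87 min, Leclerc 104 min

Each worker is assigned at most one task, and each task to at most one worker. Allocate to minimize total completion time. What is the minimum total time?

Minimum total: 180 min

Optimal: Ghosh→Task T4 (55 min), Tanaka→Task T2 (38 min), Osei→Task T6 (87 min) — total 55+38+87 = 180 min.
Min-entry greedy (repeatedly take the single cheapest remaining cell) gives 183 min, worse by 3.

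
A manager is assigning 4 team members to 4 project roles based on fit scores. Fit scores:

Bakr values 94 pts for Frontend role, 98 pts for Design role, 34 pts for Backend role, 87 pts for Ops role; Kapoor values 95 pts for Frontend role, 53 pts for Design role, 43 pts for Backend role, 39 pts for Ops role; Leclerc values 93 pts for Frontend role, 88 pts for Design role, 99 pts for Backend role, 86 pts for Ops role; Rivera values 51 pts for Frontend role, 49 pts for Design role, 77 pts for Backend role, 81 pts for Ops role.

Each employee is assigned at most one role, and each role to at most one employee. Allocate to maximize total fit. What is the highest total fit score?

Maximum total: 373 pts

Optimal: Bakr→Design role (98 pts), Kapoor→Frontend role (95 pts), Leclerc→Backend role (99 pts), Rivera→Ops role (81 pts) — total 98+95+99+81 = 373 pts.
Every other assignment is strictly worse.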